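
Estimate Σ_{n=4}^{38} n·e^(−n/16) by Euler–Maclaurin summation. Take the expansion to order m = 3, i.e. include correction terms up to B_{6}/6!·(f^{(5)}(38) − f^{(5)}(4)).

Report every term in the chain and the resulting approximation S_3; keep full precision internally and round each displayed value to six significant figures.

S_3 ≈ 172.117

Integral: ∫_4^38 x·e^(−x/16) dx = 168.852.
½[f(4) + f(38)] = ½[3.11520 + 3.53455] = 3.32488.
Running total after boundary: 172.177.
Order-1 term: 1/12 · (-0.127895 − 0.584101) = -0.0593330.
Running total after k=1: 172.117.
Order-2 term: −1/720 · (0.000227086 − 0.00836602) = 1.13041e-05.
Running total after k=2: 172.117.
Order-3 term: 1/30240 · (3.72563e-06 − 5.64469e-05) = -1.74343e-09.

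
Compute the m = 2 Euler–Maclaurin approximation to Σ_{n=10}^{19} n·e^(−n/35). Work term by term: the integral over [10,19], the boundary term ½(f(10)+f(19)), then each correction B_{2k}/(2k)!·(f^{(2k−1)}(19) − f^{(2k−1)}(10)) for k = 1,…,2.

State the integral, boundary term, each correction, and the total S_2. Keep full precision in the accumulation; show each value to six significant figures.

S_2 ≈ 94.5800

∫_10^19 x·e^(−x/35) dx evaluates to 85.3249.
Boundary: ½(f(10) + f(19)) = ½(7.51477 + 11.0406) = 9.27770.
Integral + boundary = 94.6026.
Correction k=1: B_{2}/2! · (f^{(1)}(19) − f^{(1)}(10)) = 1/12 · (0.265639 − 0.536769) = -0.0225942.
After k=1: 94.5800.
Correction k=2: B_{4}/4! · (f^{(3)}(19) − f^{(3)}(10)) = −1/720 · (0.00116556 − 0.00166508) = 6.93780e-07.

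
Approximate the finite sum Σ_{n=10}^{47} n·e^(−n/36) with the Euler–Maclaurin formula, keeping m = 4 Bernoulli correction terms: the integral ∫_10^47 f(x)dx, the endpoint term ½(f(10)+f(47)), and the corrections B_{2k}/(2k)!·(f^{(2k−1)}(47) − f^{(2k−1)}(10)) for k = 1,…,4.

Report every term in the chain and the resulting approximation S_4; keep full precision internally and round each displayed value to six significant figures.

Integral: ∫_10^47 x·e^(−x/36) dx = 444.549.
Boundary: ½(f(10) + f(47)) = ½(7.57465 + 12.7380) = 10.1563.
Integral + boundary = 454.705.
k=1: B_{2}/(2)! × [f^{(1)}(47) − f^{(1)}(10)] = 1/12 × (-0.0828123 − 0.547058) = -0.0524892.
Partial sum through k=1: 454.653.
k=2: B_{4}/(4)! × [f^{(3)}(47) − f^{(3)}(10)] = −1/720 × (0.000354345 − 0.00159104) = 1.71763e-06.
Partial sum through k=2: 454.653.
k=3: B_{6}/(6)! × [f^{(5)}(47) − f^{(5)}(10)] = 1/30240 × (5.96134e-07 − 2.12961e-06) = -5.07100e-11.
Partial sum through k=3: 454.653.
k=4: B_{8}/(8)! × [f^{(7)}(47) − f^{(7)}(10)] = −1/1209600 × (7.08991e-10 − 2.33916e-09) = 1.34770e-15.

S_4 ≈ 454.653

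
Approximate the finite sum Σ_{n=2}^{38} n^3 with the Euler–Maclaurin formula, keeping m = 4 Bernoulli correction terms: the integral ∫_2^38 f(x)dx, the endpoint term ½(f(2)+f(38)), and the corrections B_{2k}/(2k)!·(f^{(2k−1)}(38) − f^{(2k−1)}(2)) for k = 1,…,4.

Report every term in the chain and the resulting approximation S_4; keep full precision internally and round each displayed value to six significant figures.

S_4 ≈ 549080

The integral term ∫_2^38 x^3 dx = 521280.
Boundary: ½(f(2) + f(38)) = ½(8.00000 + 54872.0) = 27440.0.
Running total after boundary: 548720.
Order-1 term: 1/12 · (4332.00 − 12.0000) = 360.000.
Partial sum through k=1: 549080.
Order-2 term: −1/720 · (6.00000 − 6.00000) = 0.00000.
Partial sum through k=2: 549080.
Order-3 term: 1/30240 · (0.00000 − 0.00000) = 0.00000.
Partial sum through k=3: 549080.
Order-4 term: −1/1209600 · (0.00000 − 0.00000) = 0.00000.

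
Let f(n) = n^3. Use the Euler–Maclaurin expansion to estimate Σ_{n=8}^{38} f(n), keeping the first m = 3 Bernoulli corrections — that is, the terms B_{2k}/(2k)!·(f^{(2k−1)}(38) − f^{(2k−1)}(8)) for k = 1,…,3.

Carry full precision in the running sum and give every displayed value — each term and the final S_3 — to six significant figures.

Integral: ∫_8^38 x^3 dx = 520260.
Boundary: ½(f(8) + f(38)) = ½(512.000 + 54872.0) = 27692.0.
Integral + boundary = 547952.
k=1: B_{2}/(2)! × [f^{(1)}(38) − f^{(1)}(8)] = 1/12 × (4332.00 − 192.000) = 345.000.
Partial sum through k=1: 548297.
k=2: B_{4}/(4)! × [f^{(3)}(38) − f^{(3)}(8)] = −1/720 × (6.00000 − 6.00000) = 0.00000.
Partial sum through k=2: 548297.
k=3: B_{6}/(6)! × [f^{(5)}(38) − f^{(5)}(8)] = 1/30240 × (0.00000 − 0.00000) = 0.00000.

S_3 ≈ 548297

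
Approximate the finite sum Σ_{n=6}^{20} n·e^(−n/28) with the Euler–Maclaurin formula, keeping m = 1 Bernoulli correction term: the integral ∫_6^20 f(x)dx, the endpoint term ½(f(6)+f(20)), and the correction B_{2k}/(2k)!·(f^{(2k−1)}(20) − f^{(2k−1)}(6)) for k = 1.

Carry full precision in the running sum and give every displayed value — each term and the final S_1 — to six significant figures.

Integral: ∫_6^20 x·e^(−x/28) dx = 110.432.
Boundary: ½(f(6) + f(20)) = ½(4.84271 + 9.79083) = 7.31677.
Integral + boundary = 117.749.
k=1: B_{2}/(2)! × [f^{(1)}(20) − f^{(1)}(6)] = 1/12 × (0.139869 − 0.634164) = -0.0411912.

S_1 ≈ 117.708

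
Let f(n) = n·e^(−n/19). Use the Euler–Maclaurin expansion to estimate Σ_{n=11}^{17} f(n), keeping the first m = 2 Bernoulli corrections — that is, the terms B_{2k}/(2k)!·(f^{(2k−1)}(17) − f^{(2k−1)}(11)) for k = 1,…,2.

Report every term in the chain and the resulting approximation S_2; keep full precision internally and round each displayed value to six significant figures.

S_2 ≈ 46.4577

Integral: ∫_11^17 x·e^(−x/19) dx = 39.9170.
Endpoint term: (f(11) + f(17))/2 = (6.16537 + 6.94816)/2 = 6.55676.
So far: 46.4738.
Correction k=1: B_{2}/2! · (f^{(1)}(17) − f^{(1)}(11)) = 1/12 · (0.0430226 − 0.235995) = -0.0160810.
Partial sum through k=1: 46.4577.
Correction k=2: B_{4}/4! · (f^{(3)}(17) − f^{(3)}(11)) = −1/720 · (0.00238353 − 0.00375892) = 1.91027e-06.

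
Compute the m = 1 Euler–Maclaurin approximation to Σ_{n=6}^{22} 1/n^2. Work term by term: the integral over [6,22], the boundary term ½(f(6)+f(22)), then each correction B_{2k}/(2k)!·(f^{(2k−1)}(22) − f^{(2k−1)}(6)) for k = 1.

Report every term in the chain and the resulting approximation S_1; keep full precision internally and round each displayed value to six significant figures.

S_1 ≈ 0.136890

Integral: ∫_6^22 1/x^2 dx = 0.121212.
½[f(6) + f(22)] = ½[0.0277778 + 0.00206612] = 0.0149219.
So far: 0.136134.
Correction k=1: B_{2}/2! · (f^{(1)}(22) − f^{(1)}(6)) = 1/12 · (-0.000187829 − (-0.00925926)) = 0.000755953.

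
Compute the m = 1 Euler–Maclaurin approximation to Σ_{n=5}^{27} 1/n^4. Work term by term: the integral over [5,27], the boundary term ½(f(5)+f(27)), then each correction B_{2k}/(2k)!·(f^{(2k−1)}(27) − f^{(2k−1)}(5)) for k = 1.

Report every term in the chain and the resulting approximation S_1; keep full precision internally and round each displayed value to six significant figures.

Integral: ∫_5^27 1/x^4 dx = 0.00264973.
Endpoint term: (f(5) + f(27))/2 = (0.00160000 + 1.88168e-06)/2 = 0.000800941.
So far: 0.00345067.
Correction k=1: B_{2}/2! · (f^{(1)}(27) − f^{(1)}(5)) = 1/12 · (-2.78767e-07 − (-0.00128000)) = 0.000106643.

S_1 ≈ 0.00355732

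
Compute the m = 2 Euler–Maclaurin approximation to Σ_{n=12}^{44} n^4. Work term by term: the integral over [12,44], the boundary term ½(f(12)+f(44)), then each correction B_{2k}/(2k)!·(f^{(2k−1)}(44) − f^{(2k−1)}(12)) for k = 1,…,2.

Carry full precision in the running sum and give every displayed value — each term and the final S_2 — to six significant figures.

S_2 ≈ 3.48457e+07

Integral: ∫_12^44 x^4 dx = 3.29335e+07.
Endpoint term: (f(12) + f(44))/2 = (20736.0 + 3.74810e+06)/2 = 1.88442e+06.
So far: 3.48179e+07.
k=1: B_{2}/(2)! × [f^{(1)}(44) − f^{(1)}(12)] = 1/12 × (340736 − 6912.00) = 27818.7.
Running total after k=1: 3.48457e+07.
k=2: B_{4}/(4)! × [f^{(3)}(44) − f^{(3)}(12)] = −1/720 × (1056.00 − 288.000) = -1.06667.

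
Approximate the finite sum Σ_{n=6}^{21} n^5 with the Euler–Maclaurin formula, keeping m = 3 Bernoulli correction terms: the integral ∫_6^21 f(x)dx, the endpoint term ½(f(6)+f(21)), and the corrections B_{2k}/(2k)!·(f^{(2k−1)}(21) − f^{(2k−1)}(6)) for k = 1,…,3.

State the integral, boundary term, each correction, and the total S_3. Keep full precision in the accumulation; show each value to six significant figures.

∫_6^21 x^5 dx evaluates to 1.42866e+07.
Endpoint term: (f(6) + f(21))/2 = (7776.00 + 4.08410e+06)/2 = 2.04594e+06.
So far: 1.63325e+07.
Order-1 term: 1/12 · (972405 − 6480.00) = 80493.8.
Running total after k=1: 1.64130e+07.
Order-2 term: −1/720 · (26460.0 − 2160.00) = -33.7500.
Running total after k=2: 1.64130e+07.
Order-3 term: 1/30240 · (120.000 − 120.000) = 0.00000.

S_3 ≈ 1.64130e+07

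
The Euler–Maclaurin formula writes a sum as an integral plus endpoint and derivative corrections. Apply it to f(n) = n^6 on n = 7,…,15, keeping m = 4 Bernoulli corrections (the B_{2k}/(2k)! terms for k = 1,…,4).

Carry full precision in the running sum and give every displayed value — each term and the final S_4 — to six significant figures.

S_4 ≈ 3.04157e+07

The integral term ∫_7^15 x^6 dx = 2.42908e+07.
Endpoint term: (f(7) + f(15))/2 = (117649 + 1.13906e+07)/2 = 5.75414e+06.
Running total after boundary: 3.00450e+07.
k=1: B_{2}/(2)! × [f^{(1)}(15) − f^{(1)}(7)] = 1/12 × (4.55625e+06 − 100842) = 371284.
Partial sum through k=1: 3.04163e+07.
k=2: B_{4}/(4)! × [f^{(3)}(15) − f^{(3)}(7)] = −1/720 × (405000 − 41160.0) = -505.333.
Partial sum through k=2: 3.04157e+07.
k=3: B_{6}/(6)! × [f^{(5)}(15) − f^{(5)}(7)] = 1/30240 × (10800.0 − 5040.00) = 0.190476.
Partial sum through k=3: 3.04157e+07.
k=4: B_{8}/(8)! × [f^{(7)}(15) − f^{(7)}(7)] = −1/1209600 × (0.00000 − 0.00000) = 0.00000.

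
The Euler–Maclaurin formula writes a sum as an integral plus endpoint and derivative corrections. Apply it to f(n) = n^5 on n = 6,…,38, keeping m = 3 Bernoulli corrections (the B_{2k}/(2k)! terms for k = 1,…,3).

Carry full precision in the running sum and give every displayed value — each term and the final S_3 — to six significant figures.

S_3 ≈ 5.42305e+08

∫_6^38 x^5 dx evaluates to 5.01815e+08.
½[f(6) + f(38)] = ½[7776.00 + 7.92352e+07] = 3.96215e+07.
Running total after boundary: 5.41436e+08.
Correction k=1: B_{2}/2! · (f^{(1)}(38) − f^{(1)}(6)) = 1/12 · (1.04257e+07 − 6480.00) = 868267.
After k=1: 5.42305e+08.
Correction k=2: B_{4}/4! · (f^{(3)}(38) − f^{(3)}(6)) = −1/720 · (86640.0 − 2160.00) = -117.333.
After k=2: 5.42305e+08.
Correction k=3: B_{6}/6! · (f^{(5)}(38) − f^{(5)}(6)) = 1/30240 · (120.000 − 120.000) = 0.00000.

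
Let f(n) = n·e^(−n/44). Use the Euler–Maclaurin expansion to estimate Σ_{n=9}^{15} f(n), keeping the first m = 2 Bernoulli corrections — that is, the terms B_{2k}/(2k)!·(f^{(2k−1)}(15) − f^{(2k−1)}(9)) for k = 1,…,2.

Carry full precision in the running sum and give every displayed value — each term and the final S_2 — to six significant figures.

Integral: ∫_9^15 x·e^(−x/44) dx = 54.5445.
Endpoint term: (f(9) + f(15))/2 = (7.33516 + 10.6669)/2 = 9.00101.
So far: 63.5455.
Order-1 term: 1/12 · (0.468695 − 0.648310) = -0.0149679.
After k=1: 63.5306.
Order-2 term: −1/720 · (0.000976726 − 0.00117683) = 2.77923e-07.

S_2 ≈ 63.5306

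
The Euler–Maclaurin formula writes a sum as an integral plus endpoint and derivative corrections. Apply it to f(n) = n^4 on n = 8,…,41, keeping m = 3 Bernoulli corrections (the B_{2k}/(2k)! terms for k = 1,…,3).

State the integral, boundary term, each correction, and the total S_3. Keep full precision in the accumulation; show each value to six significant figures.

The integral term ∫_8^41 x^4 dx = 2.31647e+07.
Boundary: ½(f(8) + f(41)) = ½(4096.00 + 2.82576e+06) = 1.41493e+06.
Integral + boundary = 2.45796e+07.
Correction k=1: B_{2}/2! · (f^{(1)}(41) − f^{(1)}(8)) = 1/12 · (275684 − 2048.00) = 22803.0.
Running total after k=1: 2.46024e+07.
Correction k=2: B_{4}/4! · (f^{(3)}(41) − f^{(3)}(8)) = −1/720 · (984.000 − 192.000) = -1.10000.
Running total after k=2: 2.46024e+07.
Correction k=3: B_{6}/6! · (f^{(5)}(41) − f^{(5)}(8)) = 1/30240 · (0.00000 − 0.00000) = 0.00000.

S_3 ≈ 2.46024e+07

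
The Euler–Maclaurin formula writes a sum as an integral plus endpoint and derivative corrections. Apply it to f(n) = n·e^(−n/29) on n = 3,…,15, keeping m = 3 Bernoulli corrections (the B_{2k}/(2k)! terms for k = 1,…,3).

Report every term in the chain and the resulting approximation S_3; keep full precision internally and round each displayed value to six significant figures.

Integral: ∫_3^15 x·e^(−x/29) dx = 76.0948.
Endpoint term: (f(3) + f(15))/2 = (2.70517 + 8.94244)/2 = 5.82381.
So far: 81.9186.
Order-1 term: 1/12 · (0.287803 − 0.808441) = -0.0433865.
After k=1: 81.8752.
Order-2 term: −1/720 · (0.00175996 − 0.00310569) = 1.86907e-06.
After k=2: 81.8752.
Order-3 term: 1/30240 · (3.77849e-06 − 6.24268e-06) = -8.14879e-11.

S_3 ≈ 81.8752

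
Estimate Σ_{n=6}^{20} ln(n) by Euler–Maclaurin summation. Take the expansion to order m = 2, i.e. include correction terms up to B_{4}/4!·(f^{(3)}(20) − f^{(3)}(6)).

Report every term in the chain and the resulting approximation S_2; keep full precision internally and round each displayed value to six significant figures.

The integral term ∫_6^20 ln(x) dx = 35.1641.
Boundary: ½(f(6) + f(20)) = ½(1.79176 + 2.99573) = 2.39375.
Running total after boundary: 37.5578.
Correction k=1: B_{2}/2! · (f^{(1)}(20) − f^{(1)}(6)) = 1/12 · (0.0500000 − 0.166667) = -0.00972222.
Running total after k=1: 37.5481.
Correction k=2: B_{4}/4! · (f^{(3)}(20) − f^{(3)}(6)) = −1/720 · (0.000250000 − 0.00925926) = 1.25129e-05.

S_2 ≈ 37.5481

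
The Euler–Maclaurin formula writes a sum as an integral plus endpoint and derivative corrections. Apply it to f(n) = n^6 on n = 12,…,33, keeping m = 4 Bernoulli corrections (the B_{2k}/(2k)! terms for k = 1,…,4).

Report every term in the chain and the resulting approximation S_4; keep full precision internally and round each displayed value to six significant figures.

S_4 ≈ 6.74989e+09

Integral: ∫_12^33 x^6 dx = 6.08323e+09.
½[f(12) + f(33)] = ½[2.98598e+06 + 1.29147e+09] = 6.47227e+08.
So far: 6.73046e+09.
Correction k=1: B_{2}/2! · (f^{(1)}(33) − f^{(1)}(12)) = 1/12 · (2.34812e+08 − 1.49299e+06) = 1.94433e+07.
Running total after k=1: 6.74990e+09.
Correction k=2: B_{4}/4! · (f^{(3)}(33) − f^{(3)}(12)) = −1/720 · (4.31244e+06 − 207360) = -5701.50.
Running total after k=2: 6.74989e+09.
Correction k=3: B_{6}/6! · (f^{(5)}(33) − f^{(5)}(12)) = 1/30240 · (23760.0 − 8640.00) = 0.500000.
Running total after k=3: 6.74989e+09.
Correction k=4: B_{8}/8! · (f^{(7)}(33) − f^{(7)}(12)) = −1/1209600 · (0.00000 − 0.00000) = 0.00000.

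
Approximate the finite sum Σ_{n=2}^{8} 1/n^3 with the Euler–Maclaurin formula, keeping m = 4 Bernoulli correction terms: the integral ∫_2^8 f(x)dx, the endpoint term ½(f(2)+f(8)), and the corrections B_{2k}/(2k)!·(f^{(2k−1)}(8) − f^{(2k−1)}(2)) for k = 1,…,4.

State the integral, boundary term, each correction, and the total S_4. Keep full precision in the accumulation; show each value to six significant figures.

The integral term ∫_2^8 1/x^3 dx = 0.117188.
½[f(2) + f(8)] = ½[0.125000 + 0.00195312] = 0.0634766.
Integral + boundary = 0.180664.
k=1: B_{2}/(2)! × [f^{(1)}(8) − f^{(1)}(2)] = 1/12 × (-0.000732422 − (-0.187500)) = 0.0155640.
After k=1: 0.196228.
k=2: B_{4}/(4)! × [f^{(3)}(8) − f^{(3)}(2)] = −1/720 × (-0.000228882 − (-0.937500)) = -0.00130177.
After k=2: 0.194926.
k=3: B_{6}/(6)! × [f^{(5)}(8) − f^{(5)}(2)] = 1/30240 × (-0.000150204 − (-9.84375)) = 0.000325516.
After k=3: 0.195252.
k=4: B_{8}/(8)! × [f^{(7)}(8) − f^{(7)}(2)] = −1/1209600 × (-0.000168979 − (-177.188)) = -0.000146484.

S_4 ≈ 0.195105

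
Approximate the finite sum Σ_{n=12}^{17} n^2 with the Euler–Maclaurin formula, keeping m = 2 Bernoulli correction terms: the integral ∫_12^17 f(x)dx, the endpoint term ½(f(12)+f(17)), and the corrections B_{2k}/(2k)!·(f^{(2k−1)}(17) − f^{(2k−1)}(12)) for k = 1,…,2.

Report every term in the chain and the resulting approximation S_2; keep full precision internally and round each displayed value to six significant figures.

The integral term ∫_12^17 x^2 dx = 1061.67.
½[f(12) + f(17)] = ½[144.000 + 289.000] = 216.500.
Integral + boundary = 1278.17.
k=1: B_{2}/(2)! × [f^{(1)}(17) − f^{(1)}(12)] = 1/12 × (34.0000 − 24.0000) = 0.833333.
After k=1: 1279.00.
k=2: B_{4}/(4)! × [f^{(3)}(17) − f^{(3)}(12)] = −1/720 × (0.00000 − 0.00000) = 0.00000.

S_2 ≈ 1279.00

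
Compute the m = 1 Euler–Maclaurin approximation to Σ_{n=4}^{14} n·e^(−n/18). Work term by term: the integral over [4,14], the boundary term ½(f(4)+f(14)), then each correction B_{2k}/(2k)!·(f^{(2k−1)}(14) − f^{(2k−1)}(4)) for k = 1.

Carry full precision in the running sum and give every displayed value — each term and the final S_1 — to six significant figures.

S_1 ≈ 57.2368

∫_4^14 x·e^(−x/18) dx evaluates to 52.4627.
Endpoint term: (f(4) + f(14))/2 = (3.20295 + 6.43196)/2 = 4.81746.
So far: 57.2802.
Order-1 term: 1/12 · (0.102095 − 0.622796) = -0.0433918.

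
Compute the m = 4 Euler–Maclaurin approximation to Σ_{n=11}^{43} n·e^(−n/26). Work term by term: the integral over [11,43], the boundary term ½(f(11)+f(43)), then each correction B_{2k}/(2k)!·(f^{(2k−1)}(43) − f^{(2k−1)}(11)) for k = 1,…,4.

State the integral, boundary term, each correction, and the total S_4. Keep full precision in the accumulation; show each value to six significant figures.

S_4 ≈ 294.596

Integral: ∫_11^43 x·e^(−x/26) dx = 286.922.
Boundary: ½(f(11) + f(43)) = ½(7.20531 + 8.22644) = 7.71588.
So far: 294.638.
Correction k=1: B_{2}/2! · (f^{(1)}(43) − f^{(1)}(11)) = 1/12 · (-0.125089 − 0.377901) = -0.0419158.
After k=1: 294.596.
Correction k=2: B_{4}/4! · (f^{(3)}(43) − f^{(3)}(11)) = −1/720 · (0.000380971 − 0.00249698) = 2.93890e-06.
After k=2: 294.596.
Correction k=3: B_{6}/6! · (f^{(5)}(43) − f^{(5)}(11)) = 1/30240 · (1.40086e-06 − 6.56055e-06) = -1.70625e-10.
After k=3: 294.596.
Correction k=4: B_{8}/8! · (f^{(7)}(43) − f^{(7)}(11)) = −1/1209600 · (3.31089e-09 − 1.39458e-08) = 8.79207e-15.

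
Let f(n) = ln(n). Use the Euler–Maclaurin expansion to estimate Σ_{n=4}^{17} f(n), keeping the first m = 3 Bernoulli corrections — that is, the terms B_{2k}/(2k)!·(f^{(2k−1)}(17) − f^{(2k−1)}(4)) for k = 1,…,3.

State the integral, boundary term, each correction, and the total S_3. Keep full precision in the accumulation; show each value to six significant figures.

S_3 ≈ 31.7133

The integral term ∫_4^17 ln(x) dx = 29.6194.
½[f(4) + f(17)] = ½[1.38629 + 2.83321] = 2.10975.
So far: 31.7292.
k=1: B_{2}/(2)! × [f^{(1)}(17) − f^{(1)}(4)] = 1/12 × (0.0588235 − 0.250000) = -0.0159314.
Partial sum through k=1: 31.7133.
k=2: B_{4}/(4)! × [f^{(3)}(17) − f^{(3)}(4)] = −1/720 × (0.000407083 − 0.0312500) = 4.28374e-05.
Partial sum through k=2: 31.7133.
k=3: B_{6}/(6)! × [f^{(5)}(17) − f^{(5)}(4)] = 1/30240 × (1.69031e-05 − 0.0234375) = -7.74491e-07.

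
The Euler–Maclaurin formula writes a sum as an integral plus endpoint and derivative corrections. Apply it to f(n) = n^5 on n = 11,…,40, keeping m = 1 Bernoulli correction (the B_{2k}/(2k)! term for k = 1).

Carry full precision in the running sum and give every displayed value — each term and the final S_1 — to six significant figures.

S_1 ≈ 7.34712e+08

Integral: ∫_11^40 x^5 dx = 6.82371e+08.
Endpoint term: (f(11) + f(40))/2 = (161051 + 1.02400e+08)/2 = 5.12805e+07.
So far: 7.33652e+08.
k=1: B_{2}/(2)! × [f^{(1)}(40) − f^{(1)}(11)] = 1/12 × (1.28000e+07 − 73205.0) = 1.06057e+06.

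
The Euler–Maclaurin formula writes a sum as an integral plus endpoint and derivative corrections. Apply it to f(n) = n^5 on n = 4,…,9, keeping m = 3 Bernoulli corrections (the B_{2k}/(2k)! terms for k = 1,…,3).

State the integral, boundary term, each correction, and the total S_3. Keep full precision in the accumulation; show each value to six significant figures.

Integral: ∫_4^9 x^5 dx = 87890.8.
Boundary: ½(f(4) + f(9)) = ½(1024.00 + 59049.0) = 30036.5.
Integral + boundary = 117927.
Correction k=1: B_{2}/2! · (f^{(1)}(9) − f^{(1)}(4)) = 1/12 · (32805.0 − 1280.00) = 2627.08.
Partial sum through k=1: 120554.
Correction k=2: B_{4}/4! · (f^{(3)}(9) − f^{(3)}(4)) = −1/720 · (4860.00 − 960.000) = -5.41667.
Partial sum through k=2: 120549.
Correction k=3: B_{6}/6! · (f^{(5)}(9) − f^{(5)}(4)) = 1/30240 · (120.000 − 120.000) = 0.00000.

S_3 ≈ 120549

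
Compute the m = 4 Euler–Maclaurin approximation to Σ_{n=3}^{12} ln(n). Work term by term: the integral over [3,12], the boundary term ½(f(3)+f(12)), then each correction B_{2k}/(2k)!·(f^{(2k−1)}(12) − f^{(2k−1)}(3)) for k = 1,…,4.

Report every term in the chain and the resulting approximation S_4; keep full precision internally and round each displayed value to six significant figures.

S_4 ≈ 19.2941

The integral term ∫_3^12 ln(x) dx = 17.5230.
½[f(3) + f(12)] = ½[1.09861 + 2.48491] = 1.79176.
Running total after boundary: 19.3148.
Order-1 term: 1/12 · (0.0833333 − 0.333333) = -0.0208333.
Running total after k=1: 19.2940.
Order-2 term: −1/720 · (0.00115741 − 0.0740741) = 0.000101273.
Running total after k=2: 19.2941.
Order-3 term: 1/30240 · (9.64506e-05 − 0.0987654) = -3.26286e-06.
Running total after k=3: 19.2941.
Order-4 term: −1/1209600 · (2.00939e-05 − 0.329218) = 2.72154e-07.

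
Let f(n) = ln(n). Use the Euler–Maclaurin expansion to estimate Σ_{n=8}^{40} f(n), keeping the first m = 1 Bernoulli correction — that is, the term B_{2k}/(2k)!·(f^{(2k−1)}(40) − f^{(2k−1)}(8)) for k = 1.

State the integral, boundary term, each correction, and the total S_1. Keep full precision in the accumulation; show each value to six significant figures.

S_1 ≈ 101.795

The integral term ∫_8^40 ln(x) dx = 98.9196.
Endpoint term: (f(8) + f(40))/2 = (2.07944 + 3.68888)/2 = 2.88416.
So far: 101.804.
k=1: B_{2}/(2)! × [f^{(1)}(40) − f^{(1)}(8)] = 1/12 × (0.0250000 − 0.125000) = -0.00833333.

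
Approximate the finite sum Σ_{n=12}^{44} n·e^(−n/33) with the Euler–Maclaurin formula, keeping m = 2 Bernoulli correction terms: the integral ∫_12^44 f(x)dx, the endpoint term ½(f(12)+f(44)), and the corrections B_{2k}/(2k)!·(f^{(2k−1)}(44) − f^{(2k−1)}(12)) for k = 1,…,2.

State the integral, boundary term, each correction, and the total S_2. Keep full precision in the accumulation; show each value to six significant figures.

S_2 ≈ 372.414

The integral term ∫_12^44 x·e^(−x/33) dx = 362.488.
Endpoint term: (f(12) + f(44))/2 = (8.34173 + 11.5983)/2 = 9.97000.
Integral + boundary = 372.458.
k=1: B_{2}/(2)! × [f^{(1)}(44) − f^{(1)}(12)] = 1/12 × (-0.0878657 − 0.442364) = -0.0441858.
After k=1: 372.414.
k=2: B_{4}/(4)! × [f^{(3)}(44) − f^{(3)}(12)] = −1/720 × (0.000403424 − 0.00168288) = 1.77702e-06.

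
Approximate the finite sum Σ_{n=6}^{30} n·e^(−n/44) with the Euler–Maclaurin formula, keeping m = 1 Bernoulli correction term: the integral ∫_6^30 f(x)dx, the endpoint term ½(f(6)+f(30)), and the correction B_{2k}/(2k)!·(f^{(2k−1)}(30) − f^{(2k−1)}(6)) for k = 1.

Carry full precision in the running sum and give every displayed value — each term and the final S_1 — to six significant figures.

∫_6^30 x·e^(−x/44) dx evaluates to 273.007.
Endpoint term: (f(6) + f(30))/2 = (5.23515 + 15.1709)/2 = 10.2030.
Integral + boundary = 283.210.
Correction k=1: B_{2}/2! · (f^{(1)}(30) − f^{(1)}(6)) = 1/12 · (0.160903 − 0.753545) = -0.0493868.

S_1 ≈ 283.161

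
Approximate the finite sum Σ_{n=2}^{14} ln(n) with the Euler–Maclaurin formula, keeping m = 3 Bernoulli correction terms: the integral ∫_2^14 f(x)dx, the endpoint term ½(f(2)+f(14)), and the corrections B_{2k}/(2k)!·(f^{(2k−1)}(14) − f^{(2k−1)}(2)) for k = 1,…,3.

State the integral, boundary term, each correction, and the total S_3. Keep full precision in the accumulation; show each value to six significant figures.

S_3 ≈ 25.1912

∫_2^14 ln(x) dx evaluates to 23.5605.
½[f(2) + f(14)] = ½[0.693147 + 2.63906] = 1.66610.
So far: 25.2266.
Correction k=1: B_{2}/2! · (f^{(1)}(14) − f^{(1)}(2)) = 1/12 · (0.0714286 − 0.500000) = -0.0357143.
Partial sum through k=1: 25.1909.
Correction k=2: B_{4}/4! · (f^{(3)}(14) − f^{(3)}(2)) = −1/720 · (0.000728863 − 0.250000) = 0.000346210.
Partial sum through k=2: 25.1912.
Correction k=3: B_{6}/6! · (f^{(5)}(14) − f^{(5)}(2)) = 1/30240 · (4.46243e-05 − 0.750000) = -2.48001e-05.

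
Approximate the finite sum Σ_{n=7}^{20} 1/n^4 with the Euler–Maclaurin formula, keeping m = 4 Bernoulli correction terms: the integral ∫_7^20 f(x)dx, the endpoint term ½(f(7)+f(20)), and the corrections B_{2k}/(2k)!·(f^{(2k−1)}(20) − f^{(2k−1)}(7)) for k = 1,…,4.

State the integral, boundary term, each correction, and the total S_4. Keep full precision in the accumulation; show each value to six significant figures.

The integral term ∫_7^20 1/x^4 dx = 0.000930151.
Endpoint term: (f(7) + f(20))/2 = (0.000416493 + 6.25000e-06)/2 = 0.000211372.
Integral + boundary = 0.00114152.
k=1: B_{2}/(2)! × [f^{(1)}(20) − f^{(1)}(7)] = 1/12 × (-1.25000e-06 − (-0.000237996)) = 1.97288e-05.
After k=1: 0.00116125.
k=2: B_{4}/(4)! × [f^{(3)}(20) − f^{(3)}(7)] = −1/720 × (-9.37500e-08 − (-0.000145712)) = -2.02247e-07.
After k=2: 0.00116105.
k=3: B_{6}/(6)! × [f^{(5)}(20) − f^{(5)}(7)] = 1/30240 × (-1.31250e-08 − (-0.000166528)) = 5.50644e-09.
After k=3: 0.00116105.
k=4: B_{8}/(8)! × [f^{(7)}(20) − f^{(7)}(7)] = −1/1209600 × (-2.95313e-09 − (-0.000305868)) = -2.52864e-10.

S_4 ≈ 0.00116105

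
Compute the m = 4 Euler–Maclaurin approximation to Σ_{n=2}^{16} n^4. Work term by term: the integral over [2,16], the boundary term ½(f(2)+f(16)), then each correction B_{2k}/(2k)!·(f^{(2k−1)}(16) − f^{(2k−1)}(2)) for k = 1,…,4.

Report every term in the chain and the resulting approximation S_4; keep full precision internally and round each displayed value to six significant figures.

The integral term ∫_2^16 x^4 dx = 209709.
Endpoint term: (f(2) + f(16))/2 = (16.0000 + 65536.0)/2 = 32776.0.
Integral + boundary = 242485.
Correction k=1: B_{2}/2! · (f^{(1)}(16) − f^{(1)}(2)) = 1/12 · (16384.0 − 32.0000) = 1362.67.
Partial sum through k=1: 243847.
Correction k=2: B_{4}/4! · (f^{(3)}(16) − f^{(3)}(2)) = −1/720 · (384.000 − 48.0000) = -0.466667.
Partial sum through k=2: 243847.
Correction k=3: B_{6}/6! · (f^{(5)}(16) − f^{(5)}(2)) = 1/30240 · (0.00000 − 0.00000) = 0.00000.
Partial sum through k=3: 243847.
Correction k=4: B_{8}/8! · (f^{(7)}(16) − f^{(7)}(2)) = −1/1209600 · (0.00000 − 0.00000) = 0.00000.

S_4 ≈ 243847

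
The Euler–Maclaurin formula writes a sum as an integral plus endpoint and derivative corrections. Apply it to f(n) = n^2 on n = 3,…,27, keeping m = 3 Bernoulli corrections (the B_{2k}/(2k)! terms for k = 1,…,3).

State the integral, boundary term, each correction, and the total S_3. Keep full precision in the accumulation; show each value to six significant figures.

∫_3^27 x^2 dx evaluates to 6552.00.
Boundary: ½(f(3) + f(27)) = ½(9.00000 + 729.000) = 369.000.
So far: 6921.00.
Correction k=1: B_{2}/2! · (f^{(1)}(27) − f^{(1)}(3)) = 1/12 · (54.0000 − 6.00000) = 4.00000.
After k=1: 6925.00.
Correction k=2: B_{4}/4! · (f^{(3)}(27) − f^{(3)}(3)) = −1/720 · (0.00000 − 0.00000) = 0.00000.
After k=2: 6925.00.
Correction k=3: B_{6}/6! · (f^{(5)}(27) − f^{(5)}(3)) = 1/30240 · (0.00000 − 0.00000) = 0.00000.

S_3 ≈ 6925.00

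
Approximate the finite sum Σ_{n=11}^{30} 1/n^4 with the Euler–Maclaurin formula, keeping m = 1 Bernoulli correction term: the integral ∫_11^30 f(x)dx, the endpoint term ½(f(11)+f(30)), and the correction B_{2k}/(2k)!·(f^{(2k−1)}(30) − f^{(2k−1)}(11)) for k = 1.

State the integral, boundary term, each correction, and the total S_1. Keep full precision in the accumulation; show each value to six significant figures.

S_1 ≈ 0.000274917

The integral term ∫_11^30 1/x^4 dx = 0.000238093.
½[f(11) + f(30)] = ½[6.83013e-05 + 1.23457e-06] = 3.47680e-05.
So far: 0.000272861.
Order-1 term: 1/12 · (-1.64609e-07 − (-2.48369e-05)) = 2.05602e-06.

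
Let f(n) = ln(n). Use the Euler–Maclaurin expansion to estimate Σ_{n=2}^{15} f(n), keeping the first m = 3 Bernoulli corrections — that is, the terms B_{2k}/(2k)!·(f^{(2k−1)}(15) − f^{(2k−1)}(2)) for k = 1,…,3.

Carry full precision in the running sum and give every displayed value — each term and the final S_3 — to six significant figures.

Integral: ∫_2^15 ln(x) dx = 26.2345.
Endpoint term: (f(2) + f(15))/2 = (0.693147 + 2.70805)/2 = 1.70060.
Running total after boundary: 27.9351.
Correction k=1: B_{2}/2! · (f^{(1)}(15) − f^{(1)}(2)) = 1/12 · (0.0666667 − 0.500000) = -0.0361111.
After k=1: 27.8989.
Correction k=2: B_{4}/4! · (f^{(3)}(15) − f^{(3)}(2)) = −1/720 · (0.000592593 − 0.250000) = 0.000346399.
After k=2: 27.8993.
Correction k=3: B_{6}/6! · (f^{(5)}(15) − f^{(5)}(2)) = 1/30240 · (3.16049e-05 − 0.750000) = -2.48005e-05.

S_3 ≈ 27.8993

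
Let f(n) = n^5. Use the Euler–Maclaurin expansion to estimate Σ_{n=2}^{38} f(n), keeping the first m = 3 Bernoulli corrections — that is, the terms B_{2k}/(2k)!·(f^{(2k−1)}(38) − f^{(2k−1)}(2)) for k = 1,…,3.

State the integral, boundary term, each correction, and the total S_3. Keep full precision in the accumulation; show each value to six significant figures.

S_3 ≈ 5.42309e+08

Integral: ∫_2^38 x^5 dx = 5.01823e+08.
Endpoint term: (f(2) + f(38))/2 = (32.0000 + 7.92352e+07)/2 = 3.96176e+07.
Integral + boundary = 5.41440e+08.
k=1: B_{2}/(2)! × [f^{(1)}(38) − f^{(1)}(2)] = 1/12 × (1.04257e+07 − 80.0000) = 868800.
Partial sum through k=1: 5.42309e+08.
k=2: B_{4}/(4)! × [f^{(3)}(38) − f^{(3)}(2)] = −1/720 × (86640.0 − 240.000) = -120.000.
Partial sum through k=2: 5.42309e+08.
k=3: B_{6}/(6)! × [f^{(5)}(38) − f^{(5)}(2)] = 1/30240 × (120.000 − 120.000) = 0.00000.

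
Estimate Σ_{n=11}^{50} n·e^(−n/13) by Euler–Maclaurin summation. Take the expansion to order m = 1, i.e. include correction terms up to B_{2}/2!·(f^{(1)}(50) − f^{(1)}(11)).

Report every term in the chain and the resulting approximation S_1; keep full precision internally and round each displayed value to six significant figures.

Integral: ∫_11^50 x·e^(−x/13) dx = 116.372.
½[f(11) + f(50)] = ½[4.71968 + 1.06809] = 2.89388.
So far: 119.266.
Correction k=1: B_{2}/2! · (f^{(1)}(50) − f^{(1)}(11)) = 1/12 · (-0.0607988 − 0.0660095) = -0.0105674.

S_1 ≈ 119.255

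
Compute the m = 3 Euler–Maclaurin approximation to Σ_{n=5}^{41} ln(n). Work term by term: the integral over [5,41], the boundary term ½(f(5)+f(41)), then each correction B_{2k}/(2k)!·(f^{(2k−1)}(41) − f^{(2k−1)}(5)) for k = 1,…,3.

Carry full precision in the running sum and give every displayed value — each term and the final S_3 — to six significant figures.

S_3 ≈ 110.856

Integral: ∫_5^41 ln(x) dx = 108.209.
Boundary: ½(f(5) + f(41)) = ½(1.60944 + 3.71357) = 2.66150.
Integral + boundary = 110.871.
Correction k=1: B_{2}/2! · (f^{(1)}(41) − f^{(1)}(5)) = 1/12 · (0.0243902 − 0.200000) = -0.0146341.
Running total after k=1: 110.856.
Correction k=2: B_{4}/4! · (f^{(3)}(41) − f^{(3)}(5)) = −1/720 · (2.90187e-05 − 0.0160000) = 2.21819e-05.
Running total after k=2: 110.856.
Correction k=3: B_{6}/6! · (f^{(5)}(41) − f^{(5)}(5)) = 1/30240 · (2.07153e-07 − 0.00768000) = -2.53961e-07.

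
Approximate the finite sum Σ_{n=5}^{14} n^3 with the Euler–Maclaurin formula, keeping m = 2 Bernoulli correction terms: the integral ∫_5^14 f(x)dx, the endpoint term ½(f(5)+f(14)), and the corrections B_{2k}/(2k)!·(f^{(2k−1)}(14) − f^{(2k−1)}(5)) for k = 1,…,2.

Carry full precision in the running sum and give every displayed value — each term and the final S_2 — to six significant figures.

Integral: ∫_5^14 x^3 dx = 9447.75.
Boundary: ½(f(5) + f(14)) = ½(125.000 + 2744.00) = 1434.50.
Integral + boundary = 10882.2.
Order-1 term: 1/12 · (588.000 − 75.0000) = 42.7500.
Partial sum through k=1: 10925.0.
Order-2 term: −1/720 · (6.00000 − 6.00000) = 0.00000.

S_2 ≈ 10925.0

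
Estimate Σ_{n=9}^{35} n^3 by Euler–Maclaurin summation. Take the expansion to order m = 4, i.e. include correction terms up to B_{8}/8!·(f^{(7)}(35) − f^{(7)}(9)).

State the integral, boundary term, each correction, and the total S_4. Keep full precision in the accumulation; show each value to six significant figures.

S_4 ≈ 395604

Integral: ∫_9^35 x^3 dx = 373516.
Endpoint term: (f(9) + f(35))/2 = (729.000 + 42875.0)/2 = 21802.0.
So far: 395318.
k=1: B_{2}/(2)! × [f^{(1)}(35) − f^{(1)}(9)] = 1/12 × (3675.00 − 243.000) = 286.000.
Partial sum through k=1: 395604.
k=2: B_{4}/(4)! × [f^{(3)}(35) − f^{(3)}(9)] = −1/720 × (6.00000 − 6.00000) = 0.00000.
Partial sum through k=2: 395604.
k=3: B_{6}/(6)! × [f^{(5)}(35) − f^{(5)}(9)] = 1/30240 × (0.00000 − 0.00000) = 0.00000.
Partial sum through k=3: 395604.
k=4: B_{8}/(8)! × [f^{(7)}(35) − f^{(7)}(9)] = −1/1209600 × (0.00000 − 0.00000) = 0.00000.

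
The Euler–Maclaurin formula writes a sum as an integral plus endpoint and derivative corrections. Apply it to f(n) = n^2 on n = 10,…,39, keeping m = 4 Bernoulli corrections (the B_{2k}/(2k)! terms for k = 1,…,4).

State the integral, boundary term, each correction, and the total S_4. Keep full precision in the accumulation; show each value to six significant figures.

The integral term ∫_10^39 x^2 dx = 19439.7.
½[f(10) + f(39)] = ½[100.000 + 1521.00] = 810.500.
Running total after boundary: 20250.2.
k=1: B_{2}/(2)! × [f^{(1)}(39) − f^{(1)}(10)] = 1/12 × (78.0000 − 20.0000) = 4.83333.
Partial sum through k=1: 20255.0.
k=2: B_{4}/(4)! × [f^{(3)}(39) − f^{(3)}(10)] = −1/720 × (0.00000 − 0.00000) = 0.00000.
Partial sum through k=2: 20255.0.
k=3: B_{6}/(6)! × [f^{(5)}(39) − f^{(5)}(10)] = 1/30240 × (0.00000 − 0.00000) = 0.00000.
Partial sum through k=3: 20255.0.
k=4: B_{8}/(8)! × [f^{(7)}(39) − f^{(7)}(10)] = −1/1209600 × (0.00000 − 0.00000) = 0.00000.

S_4 ≈ 20255.0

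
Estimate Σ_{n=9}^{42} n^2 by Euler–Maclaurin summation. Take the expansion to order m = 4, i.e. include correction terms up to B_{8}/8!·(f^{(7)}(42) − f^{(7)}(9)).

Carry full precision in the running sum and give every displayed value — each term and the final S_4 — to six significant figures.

S_4 ≈ 25381.0

Integral: ∫_9^42 x^2 dx = 24453.0.
Endpoint term: (f(9) + f(42))/2 = (81.0000 + 1764.00)/2 = 922.500.
Running total after boundary: 25375.5.
k=1: B_{2}/(2)! × [f^{(1)}(42) − f^{(1)}(9)] = 1/12 × (84.0000 − 18.0000) = 5.50000.
After k=1: 25381.0.
k=2: B_{4}/(4)! × [f^{(3)}(42) − f^{(3)}(9)] = −1/720 × (0.00000 − 0.00000) = 0.00000.
After k=2: 25381.0.
k=3: B_{6}/(6)! × [f^{(5)}(42) − f^{(5)}(9)] = 1/30240 × (0.00000 − 0.00000) = 0.00000.
After k=3: 25381.0.
k=4: B_{8}/(8)! × [f^{(7)}(42) − f^{(7)}(9)] = −1/1209600 × (0.00000 − 0.00000) = 0.00000.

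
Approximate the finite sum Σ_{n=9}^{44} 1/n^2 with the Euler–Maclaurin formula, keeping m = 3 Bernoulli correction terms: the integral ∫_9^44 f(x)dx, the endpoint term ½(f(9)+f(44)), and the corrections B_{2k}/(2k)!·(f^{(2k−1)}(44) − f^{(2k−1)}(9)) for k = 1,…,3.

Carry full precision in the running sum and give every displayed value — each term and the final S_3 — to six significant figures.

S_3 ≈ 0.0950411

The integral term ∫_9^44 1/x^2 dx = 0.0883838.
Endpoint term: (f(9) + f(44))/2 = (0.0123457 + 0.000516529)/2 = 0.00643110.
Running total after boundary: 0.0948149.
Correction k=1: B_{2}/2! · (f^{(1)}(44) − f^{(1)}(9)) = 1/12 · (-2.34786e-05 − (-0.00274348)) = 0.000226667.
Partial sum through k=1: 0.0950416.
Correction k=2: B_{4}/4! · (f^{(3)}(44) − f^{(3)}(9)) = −1/720 · (-1.45528e-07 − (-0.000406442)) = -5.64301e-07.
Partial sum through k=2: 0.0950410.
Correction k=3: B_{6}/6! · (f^{(5)}(44) − f^{(5)}(9)) = 1/30240 · (-2.25509e-09 − (-0.000150534)) = 4.97791e-09.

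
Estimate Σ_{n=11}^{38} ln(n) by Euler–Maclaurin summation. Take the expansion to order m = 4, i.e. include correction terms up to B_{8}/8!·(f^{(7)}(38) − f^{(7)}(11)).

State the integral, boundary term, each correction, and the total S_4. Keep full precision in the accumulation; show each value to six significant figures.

S_4 ≈ 87.8638

∫_11^38 ln(x) dx evaluates to 84.8514.
Endpoint term: (f(11) + f(38))/2 = (2.39790 + 3.63759)/2 = 3.01774.
So far: 87.8692.
Order-1 term: 1/12 · (0.0263158 − 0.0909091) = -0.00538278.
After k=1: 87.8638.
Order-2 term: −1/720 · (3.64485e-05 − 0.00150263) = 2.03636e-06.
After k=2: 87.8638.
Order-3 term: 1/30240 · (3.02896e-07 − 0.000149021) = -4.91793e-09.
After k=3: 87.8638.
Order-4 term: −1/1209600 · (6.29285e-09 − 3.69474e-05) = 3.05399e-11.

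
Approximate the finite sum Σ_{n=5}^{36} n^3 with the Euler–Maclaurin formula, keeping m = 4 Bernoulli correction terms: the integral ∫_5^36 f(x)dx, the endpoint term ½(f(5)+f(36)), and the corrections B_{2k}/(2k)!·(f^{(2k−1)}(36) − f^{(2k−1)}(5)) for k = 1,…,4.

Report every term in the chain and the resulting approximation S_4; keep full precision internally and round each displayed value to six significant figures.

∫_5^36 x^3 dx evaluates to 419748.
½[f(5) + f(36)] = ½[125.000 + 46656.0] = 23390.5.
Running total after boundary: 443138.
Order-1 term: 1/12 · (3888.00 − 75.0000) = 317.750.
Running total after k=1: 443456.
Order-2 term: −1/720 · (6.00000 − 6.00000) = 0.00000.
Running total after k=2: 443456.
Order-3 term: 1/30240 · (0.00000 − 0.00000) = 0.00000.
Running total after k=3: 443456.
Order-4 term: −1/1209600 · (0.00000 − 0.00000) = 0.00000.

S_4 ≈ 443456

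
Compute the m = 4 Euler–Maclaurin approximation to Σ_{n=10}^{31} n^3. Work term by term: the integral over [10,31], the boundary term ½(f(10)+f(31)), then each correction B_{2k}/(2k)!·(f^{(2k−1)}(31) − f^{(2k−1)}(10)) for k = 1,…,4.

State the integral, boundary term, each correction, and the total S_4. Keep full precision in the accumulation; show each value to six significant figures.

S_4 ≈ 243991

Integral: ∫_10^31 x^3 dx = 228380.
Endpoint term: (f(10) + f(31))/2 = (1000.00 + 29791.0)/2 = 15395.5.
Running total after boundary: 243776.
Order-1 term: 1/12 · (2883.00 − 300.000) = 215.250.
Partial sum through k=1: 243991.
Order-2 term: −1/720 · (6.00000 − 6.00000) = 0.00000.
Partial sum through k=2: 243991.
Order-3 term: 1/30240 · (0.00000 − 0.00000) = 0.00000.
Partial sum through k=3: 243991.
Order-4 term: −1/1209600 · (0.00000 − 0.00000) = 0.00000.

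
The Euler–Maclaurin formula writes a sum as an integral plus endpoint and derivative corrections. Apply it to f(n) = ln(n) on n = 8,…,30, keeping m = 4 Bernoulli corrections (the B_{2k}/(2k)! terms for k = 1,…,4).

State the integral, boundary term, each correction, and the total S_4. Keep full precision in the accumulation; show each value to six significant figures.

S_4 ≈ 66.1331

∫_8^30 ln(x) dx evaluates to 63.4004.
Boundary: ½(f(8) + f(30)) = ½(2.07944 + 3.40120) = 2.74032.
So far: 66.1407.
Correction k=1: B_{2}/2! · (f^{(1)}(30) − f^{(1)}(8)) = 1/12 · (0.0333333 − 0.125000) = -0.00763889.
Running total after k=1: 66.1331.
Correction k=2: B_{4}/4! · (f^{(3)}(30) − f^{(3)}(8)) = −1/720 · (7.40741e-05 − 0.00390625) = 5.32247e-06.
Running total after k=2: 66.1331.
Correction k=3: B_{6}/6! · (f^{(5)}(30) − f^{(5)}(8)) = 1/30240 · (9.87654e-07 − 0.000732422) = -2.41876e-08.
Running total after k=3: 66.1331.
Correction k=4: B_{8}/8! · (f^{(7)}(30) − f^{(7)}(8)) = −1/1209600 · (3.29218e-08 − 0.000343323) = 2.83804e-10.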